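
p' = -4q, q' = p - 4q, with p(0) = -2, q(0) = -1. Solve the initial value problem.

Coefficient matrix A = [[0, -4], [1, -4]].
Characteristic polynomial det(A - λI) = λ^2 + 4λ + 4 = 0.
Single eigenvalue λ = -2 with algebraic multiplicity 2.
Eigenvector v = (2,1); generalized eigenvector w with (A-λI)w=v is (1,0).
General solution: e^(-2t)[C_1·v + C_2·(t·v + w)].
Applying p(0)=-2, q(0)=-1 gives C_1=-1, C_2=0.

p(t) = -2e^(-2t), q(t) = -e^(-2t)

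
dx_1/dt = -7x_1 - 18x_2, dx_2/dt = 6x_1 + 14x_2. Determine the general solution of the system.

Coefficient matrix A = [[-7, -18], [6, 14]].
Characteristic polynomial det(A - λI) = λ^2 - 7λ + 10 = 0.
Eigenvalues λ = 2, 5.
For λ=2: (A-λI) row 1 is [-9, -18], so an eigenvector is (2, -1).
For λ=5: (A-λI) row 1 is [-12, -18], so an eigenvector is (-3, 2).
General solution: C_1e^(2t)(2,-1) + C_2e^(5t)(-3,2).

x_1(t) = 2C_1e^(2t) - 3C_2e^(5t), x_2(t) = -C_1e^(2t) + 2C_2e^(5t)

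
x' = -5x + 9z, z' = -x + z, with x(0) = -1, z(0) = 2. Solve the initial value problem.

Coefficient matrix A = [[-5, 9], [-1, 1]].
Characteristic polynomial det(A - λI) = λ^2 + 4λ + 4 = 0.
Single eigenvalue λ = -2 with algebraic multiplicity 2.
Eigenvector v = (3,1); generalized eigenvector w with (A-λI)w=v is (-1,0).
General solution: e^(-2t)[K_1·v + K_2·(t·v + w)].
Applying x(0)=-1, z(0)=2 gives K_1=2, K_2=7.

x(t) = 21te^(-2t) - e^(-2t), z(t) = 7te^(-2t) + 2e^(-2t)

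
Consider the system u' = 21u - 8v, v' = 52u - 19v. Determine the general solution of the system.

u(t) = -c_1e^(t)sin(4t) + c_1e^(t)cos(4t) + c_2e^(t)sin(4t) + c_2e^(t)cos(4t), v(t) = -2c_1e^(t)sin(4t) + 3c_1e^(t)cos(4t) + 3c_2e^(t)sin(4t) + 2c_2e^(t)cos(4t)

Coefficient matrix A = [[21, -8], [52, -19]].
Characteristic polynomial det(A - λI) = λ^2 - 2λ + 17 = 0.
Eigenvalues λ = 1 ± 4i (complex conjugate pair).
For λ=1+4i: an eigenvector is (1,3) - i(-1,-2) = (1 + i, 3 + 2i).
A real fundamental pair from Re and Im of e^((1+4i)t)v: X_1 = e^(t)(cos(4t)·(1,3) + sin(4t)·(-1,-2)), X_2 = e^(t)(sin(4t)·(1,3) - cos(4t)·(-1,-2)).
General solution: c_1X_1 + c_2X_2.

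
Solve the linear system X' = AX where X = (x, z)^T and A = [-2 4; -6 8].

Coefficient matrix A = [[-2, 4], [-6, 8]].
Characteristic polynomial det(A - λI) = λ^2 - 6λ + 8 = 0.
Eigenvalues λ = 4, 2.
For λ=4: (A-λI) row 1 is [-6, 4], so an eigenvector is (-2, -3).
For λ=2: (A-λI) row 1 is [-4, 4], so an eigenvector is (-1, -1).
General solution: c_1e^(4t)(-2,-3) + c_2e^(2t)(-1,-1).

x(t) = -2c_1e^(4t) - c_2e^(2t), z(t) = -3c_1e^(4t) - c_2e^(2t)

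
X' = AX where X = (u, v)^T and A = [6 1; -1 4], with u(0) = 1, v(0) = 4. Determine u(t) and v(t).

Coefficient matrix A = [[6, 1], [-1, 4]].
Characteristic polynomial det(A - λI) = λ^2 - 10λ + 25 = 0.
Single eigenvalue λ = 5 with algebraic multiplicity 2.
Eigenvector v = (1,-1); generalized eigenvector w with (A-λI)w=v is (-1,2).
General solution: e^(5t)[c_1·v + c_2·(t·v + w)].
Applying u(0)=1, v(0)=4 gives c_1=6, c_2=5.

u(t) = 5te^(5t) + e^(5t), v(t) = -5te^(5t) + 4e^(5t)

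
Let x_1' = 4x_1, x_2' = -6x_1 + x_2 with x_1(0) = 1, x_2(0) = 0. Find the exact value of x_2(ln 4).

A = [[4,0],[-6,1]]; eigenvalues λ = 1, 4.
Eigenvectors: (0,-1) for λ=1, (1,-2) for λ=4.
From the initial condition, c_1 = -2, c_2 = 1.
x_2(ln 4) = (-2)(4^1)(-1) + (1)(4^4)(-2) = -504.

-504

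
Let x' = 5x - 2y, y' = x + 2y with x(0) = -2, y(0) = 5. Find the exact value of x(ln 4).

-2816

A = [[5,-2],[1,2]]; eigenvalues λ = 3, 4.
Eigenvectors: (1,1) for λ=3, (-2,-1) for λ=4.
From the initial condition, c_1 = 12, c_2 = 7.
x(ln 4) = (12)(4^3)(1) + (7)(4^4)(-2) = -2816.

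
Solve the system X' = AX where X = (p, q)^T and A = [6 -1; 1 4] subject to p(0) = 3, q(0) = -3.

p(t) = 6te^(5t) + 3e^(5t), q(t) = 6te^(5t) - 3e^(5t)

Coefficient matrix A = [[6, -1], [1, 4]].
Characteristic polynomial det(A - λI) = λ^2 - 10λ + 25 = 0.
Single eigenvalue λ = 5 with algebraic multiplicity 2.
Eigenvector v = (1,1); generalized eigenvector w with (A-λI)w=v is (3,2).
General solution: e^(5t)[K_1·v + K_2·(t·v + w)].
Applying p(0)=3, q(0)=-3 gives K_1=-15, K_2=6.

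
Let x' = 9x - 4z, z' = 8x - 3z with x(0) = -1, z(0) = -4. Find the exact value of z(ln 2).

A = [[9,-4],[8,-3]]; eigenvalues λ = 5, 1.
Eigenvectors: (-1,-1) for λ=5, (-1,-2) for λ=1.
From the initial condition, c_1 = -2, c_2 = 3.
z(ln 2) = (-2)(2^5)(-1) + (3)(2^1)(-2) = 52.

52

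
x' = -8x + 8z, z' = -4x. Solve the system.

Coefficient matrix A = [[-8, 8], [-4, 0]].
Characteristic polynomial det(A - λI) = λ^2 + 8λ + 32 = 0.
Eigenvalues λ = -4 ± 4i (complex conjugate pair).
For λ=-4+4i: an eigenvector is (-1,0) - i(1,1) = (-1 - i, 0 - i).
A real fundamental pair from Re and Im of e^((-4+4i)t)v: X_1 = e^(-4t)(cos(4t)·(-1,0) + sin(4t)·(1,1)), X_2 = e^(-4t)(sin(4t)·(-1,0) - cos(4t)·(1,1)).
General solution: K_1X_1 + K_2X_2.

x(t) = K_1e^(-4t)sin(4t) - K_1e^(-4t)cos(4t) - K_2e^(-4t)sin(4t) - K_2e^(-4t)cos(4t), z(t) = K_1e^(-4t)sin(4t) - K_2e^(-4t)cos(4t)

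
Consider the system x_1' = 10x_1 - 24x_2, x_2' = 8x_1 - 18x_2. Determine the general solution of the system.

x_1(t) = 3c_1e^(-6t) - 2c_2e^(-2t), x_2(t) = 2c_1e^(-6t) - c_2e^(-2t)

Coefficient matrix A = [[10, -24], [8, -18]].
Characteristic polynomial det(A - λI) = λ^2 + 8λ + 12 = 0.
Eigenvalues λ = -6, -2.
For λ=-6: (A-λI) row 1 is [16, -24], so an eigenvector is (3, 2).
For λ=-2: (A-λI) row 1 is [12, -24], so an eigenvector is (-2, -1).
General solution: c_1e^(-6t)(3,2) + c_2e^(-2t)(-2,-1).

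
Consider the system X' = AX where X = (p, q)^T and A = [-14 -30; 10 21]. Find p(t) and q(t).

p(t) = 2K_1e^(t) + 3K_2e^(6t), q(t) = -K_1e^(t) - 2K_2e^(6t)

Coefficient matrix A = [[-14, -30], [10, 21]].
Characteristic polynomial det(A - λI) = λ^2 - 7λ + 6 = 0.
Eigenvalues λ = 1, 6.
For λ=1: (A-λI) row 1 is [-15, -30], so an eigenvector is (2, -1).
For λ=6: (A-λI) row 1 is [-20, -30], so an eigenvector is (3, -2).
General solution: K_1e^(t)(2,-1) + K_2e^(6t)(3,-2).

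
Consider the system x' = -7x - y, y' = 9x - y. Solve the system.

Coefficient matrix A = [[-7, -1], [9, -1]].
Characteristic polynomial det(A - λI) = λ^2 + 8λ + 16 = 0.
Single eigenvalue λ = -4 with algebraic multiplicity 2.
Eigenvector v = (-1,3); generalized eigenvector w with (A-λI)w=v is (1,-2).
General solution: e^(-4t)[K_1·v + K_2·(t·v + w)].

x(t) = -K_1e^(-4t) - K_2te^(-4t) + K_2e^(-4t), y(t) = 3K_1e^(-4t) + 3K_2te^(-4t) - 2K_2e^(-4t)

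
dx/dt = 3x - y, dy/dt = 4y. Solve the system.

x(t) = c_1e^(3t) + c_2e^(4t), y(t) = -c_2e^(4t)

Coefficient matrix A = [[3, -1], [0, 4]].
Characteristic polynomial det(A - λI) = λ^2 - 7λ + 12 = 0.
Eigenvalues λ = 3, 4.
For λ=3: (A-λI) row 1 is [0, -1], so an eigenvector is (1, 0).
For λ=4: (A-λI) row 1 is [-1, -1], so an eigenvector is (1, -1).
General solution: c_1e^(3t)(1,0) + c_2e^(4t)(1,-1).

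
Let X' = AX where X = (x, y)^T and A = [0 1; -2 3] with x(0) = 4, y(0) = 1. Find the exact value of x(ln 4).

A = [[0,1],[-2,3]]; eigenvalues λ = 1, 2.
Eigenvectors: (1,1) for λ=1, (1,2) for λ=2.
From the initial condition, c_1 = 7, c_2 = -3.
x(ln 4) = (7)(4^1)(1) + (-3)(4^2)(1) = -20.

-20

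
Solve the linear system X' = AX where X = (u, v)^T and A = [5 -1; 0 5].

u(t) = K_1e^(5t) + K_2te^(5t) + 2K_2e^(5t), v(t) = -K_2e^(5t)

Coefficient matrix A = [[5, -1], [0, 5]].
Characteristic polynomial det(A - λI) = λ^2 - 10λ + 25 = 0.
Single eigenvalue λ = 5 with algebraic multiplicity 2.
Eigenvector v = (1,0); generalized eigenvector w with (A-λI)w=v is (2,-1).
General solution: e^(5t)[K_1·v + K_2·(t·v + w)].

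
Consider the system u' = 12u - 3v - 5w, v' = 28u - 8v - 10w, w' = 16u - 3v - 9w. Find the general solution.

Coefficient matrix A = [[12, -3, -5], [28, -8, -10], [16, -3, -9]].
det(A - λI) = 0 gives eigenvalues λ = -4, -2, 1.
For λ=-4: eigenvector (1,2,2).
For λ=-2: eigenvector (1,3,1).
For λ=1: eigenvector (1,2,1).
General solution: c_1e^(-4t)(1,2,2) + c_2e^(-2t)(1,3,1) + c_3e^(t)(1,2,1).

u(t) = c_1e^(-4t) + c_2e^(-2t) + c_3e^(t), v(t) = 2c_1e^(-4t) + 3c_2e^(-2t) + 2c_3e^(t), w(t) = 2c_1e^(-4t) + c_2e^(-2t) + c_3e^(t)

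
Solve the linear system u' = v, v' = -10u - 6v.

Coefficient matrix A = [[0, 1], [-10, -6]].
Characteristic polynomial det(A - λI) = λ^2 + 6λ + 10 = 0.
Eigenvalues λ = -3 ± i (complex conjugate pair).
For λ=-3+i: an eigenvector is (-1,3) - i(0,1) = (-1, 3 - i).
A real fundamental pair from Re and Im of e^((-3+i)t)v: X_1 = e^(-3t)(cos(t)·(-1,3) + sin(t)·(0,1)), X_2 = e^(-3t)(sin(t)·(-1,3) - cos(t)·(0,1)).
General solution: K_1X_1 + K_2X_2.

u(t) = -K_1e^(-3t)cos(t) - K_2e^(-3t)sin(t), v(t) = K_1e^(-3t)sin(t) + 3K_1e^(-3t)cos(t) + 3K_2e^(-3t)sin(t) - K_2e^(-3t)cos(t)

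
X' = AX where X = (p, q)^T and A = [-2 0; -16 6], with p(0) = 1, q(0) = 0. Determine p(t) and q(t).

Coefficient matrix A = [[-2, 0], [-16, 6]].
Characteristic polynomial det(A - λI) = λ^2 - 4λ - 12 = 0.
Eigenvalues λ = -2, 6.
For λ=-2: (A-λI) row 2 is [-16, 8], so an eigenvector is (1, 2).
For λ=6: (A-λI) row 1 is [-8, 0], so an eigenvector is (0, -1).
General solution: C_1e^(-2t)(1,2) + C_2e^(6t)(0,-1).
Applying p(0)=1, q(0)=0 gives C_1=1, C_2=2.

p(t) = e^(-2t), q(t) = -2e^(6t) + 2e^(-2t)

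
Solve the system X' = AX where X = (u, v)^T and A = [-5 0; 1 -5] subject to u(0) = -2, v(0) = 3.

u(t) = -2e^(-5t), v(t) = -2te^(-5t) + 3e^(-5t)

Coefficient matrix A = [[-5, 0], [1, -5]].
Characteristic polynomial det(A - λI) = λ^2 + 10λ + 25 = 0.
Single eigenvalue λ = -5 with algebraic multiplicity 2.
Eigenvector v = (0,1); generalized eigenvector w with (A-λI)w=v is (1,-2).
General solution: e^(-5t)[C_1·v + C_2·(t·v + w)].
Applying u(0)=-2, v(0)=3 gives C_1=-1, C_2=-2.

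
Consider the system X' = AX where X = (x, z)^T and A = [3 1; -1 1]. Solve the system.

Coefficient matrix A = [[3, 1], [-1, 1]].
Characteristic polynomial det(A - λI) = λ^2 - 4λ + 4 = 0.
Single eigenvalue λ = 2 with algebraic multiplicity 2.
Eigenvector v = (-1,1); generalized eigenvector w with (A-λI)w=v is (2,-3).
General solution: e^(2t)[c_1·v + c_2·(t·v + w)].

x(t) = -c_1e^(2t) - c_2te^(2t) + 2c_2e^(2t), z(t) = c_1e^(2t) + c_2te^(2t) - 3c_2e^(2t)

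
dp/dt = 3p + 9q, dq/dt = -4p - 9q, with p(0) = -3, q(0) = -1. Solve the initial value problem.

Coefficient matrix A = [[3, 9], [-4, -9]].
Characteristic polynomial det(A - λI) = λ^2 + 6λ + 9 = 0.
Single eigenvalue λ = -3 with algebraic multiplicity 2.
Eigenvector v = (3,-2); generalized eigenvector w with (A-λI)w=v is (2,-1).
General solution: e^(-3t)[C_1·v + C_2·(t·v + w)].
Applying p(0)=-3, q(0)=-1 gives C_1=5, C_2=-9.

p(t) = -27te^(-3t) - 3e^(-3t), q(t) = 18te^(-3t) - e^(-3t)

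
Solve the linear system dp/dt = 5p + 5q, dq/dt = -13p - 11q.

p(t) = -2c_1e^(-3t)sin(t) + c_1e^(-3t)cos(t) + c_2e^(-3t)sin(t) + 2c_2e^(-3t)cos(t), q(t) = 3c_1e^(-3t)sin(t) - 2c_1e^(-3t)cos(t) - 2c_2e^(-3t)sin(t) - 3c_2e^(-3t)cos(t)

Coefficient matrix A = [[5, 5], [-13, -11]].
Characteristic polynomial det(A - λI) = λ^2 + 6λ + 10 = 0.
Eigenvalues λ = -3 ± i (complex conjugate pair).
For λ=-3+i: an eigenvector is (1,-2) - i(-2,3) = (1 + 2i, -2 - 3i).
A real fundamental pair from Re and Im of e^((-3+i)t)v: X_1 = e^(-3t)(cos(t)·(1,-2) + sin(t)·(-2,3)), X_2 = e^(-3t)(sin(t)·(1,-2) - cos(t)·(-2,3)).
General solution: c_1X_1 + c_2X_2.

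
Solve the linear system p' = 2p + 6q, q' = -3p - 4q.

p(t) = -c_1e^(-t)sin(3t) - c_1e^(-t)cos(3t) - c_2e^(-t)sin(3t) + c_2e^(-t)cos(3t), q(t) = c_1e^(-t)sin(3t) - c_2e^(-t)cos(3t)

Coefficient matrix A = [[2, 6], [-3, -4]].
Characteristic polynomial det(A - λI) = λ^2 + 2λ + 10 = 0.
Eigenvalues λ = -1 ± 3i (complex conjugate pair).
For λ=-1+3i: an eigenvector is (-1,0) - i(-1,1) = (-1 + i, 0 - i).
A real fundamental pair from Re and Im of e^((-1+3i)t)v: X_1 = e^(-t)(cos(3t)·(-1,0) + sin(3t)·(-1,1)), X_2 = e^(-t)(sin(3t)·(-1,0) - cos(3t)·(-1,1)).
General solution: c_1X_1 + c_2X_2.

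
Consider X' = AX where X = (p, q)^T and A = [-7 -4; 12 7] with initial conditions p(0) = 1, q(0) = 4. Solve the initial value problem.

Coefficient matrix A = [[-7, -4], [12, 7]].
Characteristic polynomial det(A - λI) = λ^2 - 1 = 0.
Eigenvalues λ = 1, -1.
For λ=1: (A-λI) row 1 is [-8, -4], so an eigenvector is (-1, 2).
For λ=-1: (A-λI) row 1 is [-6, -4], so an eigenvector is (2, -3).
General solution: c_1e^(t)(-1,2) + c_2e^(-t)(2,-3).
Applying p(0)=1, q(0)=4 gives c_1=11, c_2=6.

p(t) = -11e^(t) + 12e^(-t), q(t) = 22e^(t) - 18e^(-t)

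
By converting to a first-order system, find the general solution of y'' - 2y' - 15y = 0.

Let x_1 = y, x_2 = y'. Then x_1' = x_2 and x_2' = 15x_1 + 2x_2.
A = [[0,1],[15,2]]; det(A-λI) = λ^2 - 2λ - 15.
Eigenvalues λ = 5, -3 with eigenvectors (1,5), (1,-3).

y(t) = c_1e^(5t) + c_2e^(-3t)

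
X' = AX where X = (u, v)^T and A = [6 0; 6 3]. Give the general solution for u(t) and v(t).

Coefficient matrix A = [[6, 0], [6, 3]].
Characteristic polynomial det(A - λI) = λ^2 - 9λ + 18 = 0.
Eigenvalues λ = 6, 3.
For λ=6: (A-λI) row 2 is [6, -3], so an eigenvector is (1, 2).
For λ=3: (A-λI) row 1 is [3, 0], so an eigenvector is (0, 1).
General solution: C_1e^(6t)(1,2) + C_2e^(3t)(0,1).

u(t) = C_1e^(6t), v(t) = 2C_1e^(6t) + C_2e^(3t)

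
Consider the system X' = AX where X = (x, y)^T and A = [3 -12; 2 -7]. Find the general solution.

Coefficient matrix A = [[3, -12], [2, -7]].
Characteristic polynomial det(A - λI) = λ^2 + 4λ + 3 = 0.
Eigenvalues λ = -1, -3.
For λ=-1: (A-λI) row 1 is [4, -12], so an eigenvector is (-3, -1).
For λ=-3: (A-λI) row 1 is [6, -12], so an eigenvector is (-2, -1).
General solution: C_1e^(-t)(-3,-1) + C_2e^(-3t)(-2,-1).

x(t) = -3C_1e^(-t) - 2C_2e^(-3t), y(t) = -C_1e^(-t) - C_2e^(-3t)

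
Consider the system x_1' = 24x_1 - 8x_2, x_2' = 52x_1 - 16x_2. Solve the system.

x_1(t) = -K_1e^(4t)sin(4t) - K_1e^(4t)cos(4t) - K_2e^(4t)sin(4t) + K_2e^(4t)cos(4t), x_2(t) = -3K_1e^(4t)sin(4t) - 2K_1e^(4t)cos(4t) - 2K_2e^(4t)sin(4t) + 3K_2e^(4t)cos(4t)

Coefficient matrix A = [[24, -8], [52, -16]].
Characteristic polynomial det(A - λI) = λ^2 - 8λ + 32 = 0.
Eigenvalues λ = 4 ± 4i (complex conjugate pair).
For λ=4+4i: an eigenvector is (-1,-2) - i(-1,-3) = (-1 + i, -2 + 3i).
A real fundamental pair from Re and Im of e^((4+4i)t)v: X_1 = e^(4t)(cos(4t)·(-1,-2) + sin(4t)·(-1,-3)), X_2 = e^(4t)(sin(4t)·(-1,-2) - cos(4t)·(-1,-3)).
General solution: K_1X_1 + K_2X_2.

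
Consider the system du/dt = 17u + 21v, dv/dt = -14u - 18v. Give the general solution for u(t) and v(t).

u(t) = -K_1e^(-4t) + 3K_2e^(3t), v(t) = K_1e^(-4t) - 2K_2e^(3t)

Coefficient matrix A = [[17, 21], [-14, -18]].
Characteristic polynomial det(A - λI) = λ^2 + λ - 12 = 0.
Eigenvalues λ = -4, 3.
For λ=-4: (A-λI) row 1 is [21, 21], so an eigenvector is (-1, 1).
For λ=3: (A-λI) row 1 is [14, 21], so an eigenvector is (3, -2).
General solution: K_1e^(-4t)(-1,1) + K_2e^(3t)(3,-2).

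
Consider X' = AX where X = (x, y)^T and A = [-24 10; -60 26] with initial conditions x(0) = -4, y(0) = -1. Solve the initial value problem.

Coefficient matrix A = [[-24, 10], [-60, 26]].
Characteristic polynomial det(A - λI) = λ^2 - 2λ - 24 = 0.
Eigenvalues λ = -4, 6.
For λ=-4: (A-λI) row 1 is [-20, 10], so an eigenvector is (-1, -2).
For λ=6: (A-λI) row 1 is [-30, 10], so an eigenvector is (-1, -3).
General solution: c_1e^(-4t)(-1,-2) + c_2e^(6t)(-1,-3).
Applying x(0)=-4, y(0)=-1 gives c_1=11, c_2=-7.

x(t) = 7e^(6t) - 11e^(-4t), y(t) = 21e^(6t) - 22e^(-4t)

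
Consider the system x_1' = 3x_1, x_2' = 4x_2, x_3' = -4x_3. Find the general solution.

Coefficient matrix A = [[3, 0, 0], [0, 4, 0], [0, 0, -4]].
det(A - λI) = 0 gives eigenvalues λ = 3, -4, 4.
For λ=3: eigenvector (1,0,0).
For λ=-4: eigenvector (0,0,1).
For λ=4: eigenvector (0,1,0).
General solution: c_1e^(3t)(1,0,0) + c_2e^(-4t)(0,0,1) + c_3e^(4t)(0,1,0).

x_1(t) = c_1e^(3t), x_2(t) = c_3e^(4t), x_3(t) = c_2e^(-4t)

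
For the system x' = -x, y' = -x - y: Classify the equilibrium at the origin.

A = [[-1,0],[-1,-1]]; det(A-λI) = λ^2 + 2λ + 1.
repeated λ = -1 with a single eigenvector.

stable improper node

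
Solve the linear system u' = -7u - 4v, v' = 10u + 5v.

Coefficient matrix A = [[-7, -4], [10, 5]].
Characteristic polynomial det(A - λI) = λ^2 + 2λ + 5 = 0.
Eigenvalues λ = -1 ± 2i (complex conjugate pair).
For λ=-1+2i: an eigenvector is (-1,2) - i(-1,1) = (-1 + i, 2 - i).
A real fundamental pair from Re and Im of e^((-1+2i)t)v: X_1 = e^(-t)(cos(2t)·(-1,2) + sin(2t)·(-1,1)), X_2 = e^(-t)(sin(2t)·(-1,2) - cos(2t)·(-1,1)).
General solution: K_1X_1 + K_2X_2.

u(t) = -K_1e^(-t)sin(2t) - K_1e^(-t)cos(2t) - K_2e^(-t)sin(2t) + K_2e^(-t)cos(2t), v(t) = K_1e^(-t)sin(2t) + 2K_1e^(-t)cos(2t) + 2K_2e^(-t)sin(2t) - K_2e^(-t)cos(2t)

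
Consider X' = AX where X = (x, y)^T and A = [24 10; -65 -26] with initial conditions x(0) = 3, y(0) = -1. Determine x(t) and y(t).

x(t) = 13e^(-t)sin(5t) + 3e^(-t)cos(5t), y(t) = -34e^(-t)sin(5t) - e^(-t)cos(5t)

Coefficient matrix A = [[24, 10], [-65, -26]].
Characteristic polynomial det(A - λI) = λ^2 + 2λ + 26 = 0.
Eigenvalues λ = -1 ± 5i (complex conjugate pair).
For λ=-1+5i: an eigenvector is (-1,2) - i(-1,3) = (-1 + i, 2 - 3i).
A real fundamental pair from Re and Im of e^((-1+5i)t)v: X_1 = e^(-t)(cos(5t)·(-1,2) + sin(5t)·(-1,3)), X_2 = e^(-t)(sin(5t)·(-1,2) - cos(5t)·(-1,3)).
General solution: c_1X_1 + c_2X_2.
Applying x(0)=3, y(0)=-1 gives c_1=-8, c_2=-5.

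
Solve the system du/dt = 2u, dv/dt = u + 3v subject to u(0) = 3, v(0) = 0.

Coefficient matrix A = [[2, 0], [1, 3]].
Characteristic polynomial det(A - λI) = λ^2 - 5λ + 6 = 0.
Eigenvalues λ = 2, 3.
For λ=2: (A-λI) row 2 is [1, 1], so an eigenvector is (1, -1).
For λ=3: (A-λI) row 1 is [-1, 0], so an eigenvector is (0, 1).
General solution: c_1e^(2t)(1,-1) + c_2e^(3t)(0,1).
Applying u(0)=3, v(0)=0 gives c_1=3, c_2=3.

u(t) = 3e^(2t), v(t) = 3e^(3t) - 3e^(2t)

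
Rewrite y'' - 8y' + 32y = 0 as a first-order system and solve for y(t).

Let x_1 = y, x_2 = y'. Then x_1' = x_2 and x_2' = -32x_1 + 8x_2.
A = [[0,1],[-32,8]]; det(A-λI) = λ^2 - 8λ + 32.
Eigenvalues λ = 4 ± 4i.

y(t) = K_1e^(4t)cos(4t) + K_2e^(4t)sin(4t)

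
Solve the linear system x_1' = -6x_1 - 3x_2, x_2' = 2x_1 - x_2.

Coefficient matrix A = [[-6, -3], [2, -1]].
Characteristic polynomial det(A - λI) = λ^2 + 7λ + 12 = 0.
Eigenvalues λ = -4, -3.
For λ=-4: (A-λI) row 1 is [-2, -3], so an eigenvector is (-3, 2).
For λ=-3: (A-λI) row 1 is [-3, -3], so an eigenvector is (1, -1).
General solution: K_1e^(-4t)(-3,2) + K_2e^(-3t)(1,-1).

x_1(t) = -3K_1e^(-4t) + K_2e^(-3t), x_2(t) = 2K_1e^(-4t) - K_2e^(-3t)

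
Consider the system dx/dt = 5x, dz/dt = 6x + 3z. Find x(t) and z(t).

x(t) = -K_1e^(5t), z(t) = -3K_1e^(5t) - K_2e^(3t)

Coefficient matrix A = [[5, 0], [6, 3]].
Characteristic polynomial det(A - λI) = λ^2 - 8λ + 15 = 0.
Eigenvalues λ = 5, 3.
For λ=5: (A-λI) row 2 is [6, -2], so an eigenvector is (-1, -3).
For λ=3: (A-λI) row 1 is [2, 0], so an eigenvector is (0, -1).
General solution: K_1e^(5t)(-1,-3) + K_2e^(3t)(0,-1).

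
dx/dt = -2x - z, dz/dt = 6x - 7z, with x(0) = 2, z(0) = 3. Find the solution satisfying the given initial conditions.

x(t) = 3e^(-4t) - e^(-5t), z(t) = 6e^(-4t) - 3e^(-5t)

Coefficient matrix A = [[-2, -1], [6, -7]].
Characteristic polynomial det(A - λI) = λ^2 + 9λ + 20 = 0.
Eigenvalues λ = -4, -5.
For λ=-4: (A-λI) row 1 is [2, -1], so an eigenvector is (-1, -2).
For λ=-5: (A-λI) row 1 is [3, -1], so an eigenvector is (-1, -3).
General solution: c_1e^(-4t)(-1,-2) + c_2e^(-5t)(-1,-3).
Applying x(0)=2, z(0)=3 gives c_1=-3, c_2=1.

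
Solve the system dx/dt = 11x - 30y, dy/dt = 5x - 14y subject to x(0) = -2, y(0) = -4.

Coefficient matrix A = [[11, -30], [5, -14]].
Characteristic polynomial det(A - λI) = λ^2 + 3λ - 4 = 0.
Eigenvalues λ = 1, -4.
For λ=1: (A-λI) row 1 is [10, -30], so an eigenvector is (-3, -1).
For λ=-4: (A-λI) row 1 is [15, -30], so an eigenvector is (2, 1).
General solution: C_1e^(t)(-3,-1) + C_2e^(-4t)(2,1).
Applying x(0)=-2, y(0)=-4 gives C_1=-6, C_2=-10.

x(t) = 18e^(t) - 20e^(-4t), y(t) = 6e^(t) - 10e^(-4t)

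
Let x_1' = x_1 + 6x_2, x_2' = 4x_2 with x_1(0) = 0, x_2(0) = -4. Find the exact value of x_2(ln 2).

-64

A = [[1,6],[0,4]]; eigenvalues λ = 4, 1.
Eigenvectors: (2,1) for λ=4, (-1,0) for λ=1.
From the initial condition, c_1 = -4, c_2 = -8.
x_2(ln 2) = (-4)(2^4)(1) + (-8)(2^1)(0) = -64.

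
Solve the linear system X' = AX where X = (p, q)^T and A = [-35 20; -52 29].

p(t) = 2c_1e^(-3t)sin(4t) + c_1e^(-3t)cos(4t) + c_2e^(-3t)sin(4t) - 2c_2e^(-3t)cos(4t), q(t) = 3c_1e^(-3t)sin(4t) + 2c_1e^(-3t)cos(4t) + 2c_2e^(-3t)sin(4t) - 3c_2e^(-3t)cos(4t)

Coefficient matrix A = [[-35, 20], [-52, 29]].
Characteristic polynomial det(A - λI) = λ^2 + 6λ + 25 = 0.
Eigenvalues λ = -3 ± 4i (complex conjugate pair).
For λ=-3+4i: an eigenvector is (1,2) - i(2,3) = (1 - 2i, 2 - 3i).
A real fundamental pair from Re and Im of e^((-3+4i)t)v: X_1 = e^(-3t)(cos(4t)·(1,2) + sin(4t)·(2,3)), X_2 = e^(-3t)(sin(4t)·(1,2) - cos(4t)·(2,3)).
General solution: c_1X_1 + c_2X_2.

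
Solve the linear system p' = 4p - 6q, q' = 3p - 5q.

Coefficient matrix A = [[4, -6], [3, -5]].
Characteristic polynomial det(A - λI) = λ^2 + λ - 2 = 0.
Eigenvalues λ = -2, 1.
For λ=-2: (A-λI) row 1 is [6, -6], so an eigenvector is (1, 1).
For λ=1: (A-λI) row 1 is [3, -6], so an eigenvector is (2, 1).
General solution: C_1e^(-2t)(1,1) + C_2e^(t)(2,1).

p(t) = C_1e^(-2t) + 2C_2e^(t), q(t) = C_1e^(-2t) + C_2e^(t)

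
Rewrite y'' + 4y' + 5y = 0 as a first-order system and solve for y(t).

y(t) = K_1e^(-2t)cos(t) + K_2e^(-2t)sin(t)

Let x_1 = y, x_2 = y'. Then x_1' = x_2 and x_2' = -5x_1 - 4x_2.
A = [[0,1],[-5,-4]]; det(A-λI) = λ^2 + 4λ + 5.
Eigenvalues λ = -2 ± i.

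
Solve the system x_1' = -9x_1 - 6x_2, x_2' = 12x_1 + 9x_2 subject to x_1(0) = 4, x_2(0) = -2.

x_1(t) = -2e^(3t) + 6e^(-3t), x_2(t) = 4e^(3t) - 6e^(-3t)

Coefficient matrix A = [[-9, -6], [12, 9]].
Characteristic polynomial det(A - λI) = λ^2 - 9 = 0.
Eigenvalues λ = -3, 3.
For λ=-3: (A-λI) row 1 is [-6, -6], so an eigenvector is (-1, 1).
For λ=3: (A-λI) row 1 is [-12, -6], so an eigenvector is (1, -2).
General solution: C_1e^(-3t)(-1,1) + C_2e^(3t)(1,-2).
Applying x_1(0)=4, x_2(0)=-2 gives C_1=-6, C_2=-2.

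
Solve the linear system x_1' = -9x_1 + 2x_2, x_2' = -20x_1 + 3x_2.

x_1(t) = -C_1e^(-3t)cos(2t) - C_2e^(-3t)sin(2t), x_2(t) = C_1e^(-3t)sin(2t) - 3C_1e^(-3t)cos(2t) - 3C_2e^(-3t)sin(2t) - C_2e^(-3t)cos(2t)

Coefficient matrix A = [[-9, 2], [-20, 3]].
Characteristic polynomial det(A - λI) = λ^2 + 6λ + 13 = 0.
Eigenvalues λ = -3 ± 2i (complex conjugate pair).
For λ=-3+2i: an eigenvector is (-1,-3) - i(0,1) = (-1, -3 - i).
A real fundamental pair from Re and Im of e^((-3+2i)t)v: X_1 = e^(-3t)(cos(2t)·(-1,-3) + sin(2t)·(0,1)), X_2 = e^(-3t)(sin(2t)·(-1,-3) - cos(2t)·(0,1)).
General solution: C_1X_1 + C_2X_2.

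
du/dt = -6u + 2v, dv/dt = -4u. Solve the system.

u(t) = -K_1e^(-2t) - K_2e^(-4t), v(t) = -2K_1e^(-2t) - K_2e^(-4t)

Coefficient matrix A = [[-6, 2], [-4, 0]].
Characteristic polynomial det(A - λI) = λ^2 + 6λ + 8 = 0.
Eigenvalues λ = -2, -4.
For λ=-2: (A-λI) row 1 is [-4, 2], so an eigenvector is (-1, -2).
For λ=-4: (A-λI) row 1 is [-2, 2], so an eigenvector is (-1, -1).
General solution: K_1e^(-2t)(-1,-2) + K_2e^(-4t)(-1,-1).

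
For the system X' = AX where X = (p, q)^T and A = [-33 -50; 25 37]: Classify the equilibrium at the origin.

unstable spiral

A = [[-33,-50],[25,37]]; det(A-λI) = λ^2 - 4λ + 29.
λ = 2 ± 5i: positive real part.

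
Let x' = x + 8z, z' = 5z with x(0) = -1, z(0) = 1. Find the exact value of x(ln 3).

A = [[1,8],[0,5]]; eigenvalues λ = 5, 1.
Eigenvectors: (2,1) for λ=5, (-1,0) for λ=1.
From the initial condition, c_1 = 1, c_2 = 3.
x(ln 3) = (1)(3^5)(2) + (3)(3^1)(-1) = 477.

477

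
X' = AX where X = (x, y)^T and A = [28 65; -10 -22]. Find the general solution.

x(t) = 3C_1e^(3t)sin(5t) - 2C_1e^(3t)cos(5t) - 2C_2e^(3t)sin(5t) - 3C_2e^(3t)cos(5t), y(t) = -C_1e^(3t)sin(5t) + C_1e^(3t)cos(5t) + C_2e^(3t)sin(5t) + C_2e^(3t)cos(5t)

Coefficient matrix A = [[28, 65], [-10, -22]].
Characteristic polynomial det(A - λI) = λ^2 - 6λ + 34 = 0.
Eigenvalues λ = 3 ± 5i (complex conjugate pair).
For λ=3+5i: an eigenvector is (-2,1) - i(3,-1) = (-2 - 3i, 1 + i).
A real fundamental pair from Re and Im of e^((3+5i)t)v: X_1 = e^(3t)(cos(5t)·(-2,1) + sin(5t)·(3,-1)), X_2 = e^(3t)(sin(5t)·(-2,1) - cos(5t)·(3,-1)).
General solution: C_1X_1 + C_2X_2.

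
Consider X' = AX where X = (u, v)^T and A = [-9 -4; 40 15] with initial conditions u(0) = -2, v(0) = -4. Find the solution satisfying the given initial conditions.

u(t) = 10e^(3t)sin(4t) - 2e^(3t)cos(4t), v(t) = -32e^(3t)sin(4t) - 4e^(3t)cos(4t)

Coefficient matrix A = [[-9, -4], [40, 15]].
Characteristic polynomial det(A - λI) = λ^2 - 6λ + 25 = 0.
Eigenvalues λ = 3 ± 4i (complex conjugate pair).
For λ=3+4i: an eigenvector is (0,1) - i(-1,3) = (0 + i, 1 - 3i).
A real fundamental pair from Re and Im of e^((3+4i)t)v: X_1 = e^(3t)(cos(4t)·(0,1) + sin(4t)·(-1,3)), X_2 = e^(3t)(sin(4t)·(0,1) - cos(4t)·(-1,3)).
General solution: C_1X_1 + C_2X_2.
Applying u(0)=-2, v(0)=-4 gives C_1=-10, C_2=-2.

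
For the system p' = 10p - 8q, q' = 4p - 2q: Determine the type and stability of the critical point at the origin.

A = [[10,-8],[4,-2]]; det(A-λI) = λ^2 - 8λ + 12.
λ = 2, 6: both positive.

unstable node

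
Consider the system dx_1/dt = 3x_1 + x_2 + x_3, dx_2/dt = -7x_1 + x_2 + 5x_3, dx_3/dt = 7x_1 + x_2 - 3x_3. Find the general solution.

x_1(t) = K_1e^(3t) + K_3e^(2t), x_2(t) = -K_1e^(3t) - K_2e^(-4t) - 2K_3e^(2t), x_3(t) = K_1e^(3t) + K_2e^(-4t) + K_3e^(2t)

Coefficient matrix A = [[3, 1, 1], [-7, 1, 5], [7, 1, -3]].
det(A - λI) = 0 gives eigenvalues λ = 3, -4, 2.
For λ=3: eigenvector (1,-1,1).
For λ=-4: eigenvector (0,-1,1).
For λ=2: eigenvector (1,-2,1).
General solution: K_1e^(3t)(1,-1,1) + K_2e^(-4t)(0,-1,1) + K_3e^(2t)(1,-2,1).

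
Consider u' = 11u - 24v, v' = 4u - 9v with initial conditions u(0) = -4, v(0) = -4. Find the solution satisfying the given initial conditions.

u(t) = 12e^(3t) - 16e^(-t), v(t) = 4e^(3t) - 8e^(-t)

Coefficient matrix A = [[11, -24], [4, -9]].
Characteristic polynomial det(A - λI) = λ^2 - 2λ - 3 = 0.
Eigenvalues λ = 3, -1.
For λ=3: (A-λI) row 1 is [8, -24], so an eigenvector is (-3, -1).
For λ=-1: (A-λI) row 1 is [12, -24], so an eigenvector is (2, 1).
General solution: C_1e^(3t)(-3,-1) + C_2e^(-t)(2,1).
Applying u(0)=-4, v(0)=-4 gives C_1=-4, C_2=-8.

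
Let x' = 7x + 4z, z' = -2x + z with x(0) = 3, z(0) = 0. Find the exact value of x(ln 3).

1377

A = [[7,4],[-2,1]]; eigenvalues λ = 5, 3.
Eigenvectors: (-2,1) for λ=5, (1,-1) for λ=3.
From the initial condition, c_1 = -3, c_2 = -3.
x(ln 3) = (-3)(3^5)(-2) + (-3)(3^3)(1) = 1377.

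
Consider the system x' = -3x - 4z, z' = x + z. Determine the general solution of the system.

Coefficient matrix A = [[-3, -4], [1, 1]].
Characteristic polynomial det(A - λI) = λ^2 + 2λ + 1 = 0.
Single eigenvalue λ = -1 with algebraic multiplicity 2.
Eigenvector v = (-2,1); generalized eigenvector w with (A-λI)w=v is (3,-1).
General solution: e^(-t)[C_1·v + C_2·(t·v + w)].

x(t) = -2C_1e^(-t) - 2C_2te^(-t) + 3C_2e^(-t), z(t) = C_1e^(-t) + C_2te^(-t) - C_2e^(-t)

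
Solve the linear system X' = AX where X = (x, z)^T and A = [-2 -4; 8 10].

Coefficient matrix A = [[-2, -4], [8, 10]].
Characteristic polynomial det(A - λI) = λ^2 - 8λ + 12 = 0.
Eigenvalues λ = 2, 6.
For λ=2: (A-λI) row 1 is [-4, -4], so an eigenvector is (1, -1).
For λ=6: (A-λI) row 1 is [-8, -4], so an eigenvector is (-1, 2).
General solution: C_1e^(2t)(1,-1) + C_2e^(6t)(-1,2).

x(t) = C_1e^(2t) - C_2e^(6t), z(t) = -C_1e^(2t) + 2C_2e^(6t)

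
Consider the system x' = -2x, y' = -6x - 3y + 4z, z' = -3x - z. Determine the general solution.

Coefficient matrix A = [[-2, 0, 0], [-6, -3, 4], [-3, 0, -1]].
det(A - λI) = 0 gives eigenvalues λ = -2, -3, -1.
For λ=-2: eigenvector (1,6,3).
For λ=-3: eigenvector (0,1,0).
For λ=-1: eigenvector (0,2,1).
General solution: c_1e^(-2t)(1,6,3) + c_2e^(-3t)(0,1,0) + c_3e^(-t)(0,2,1).

x(t) = c_1e^(-2t), y(t) = 6c_1e^(-2t) + c_2e^(-3t) + 2c_3e^(-t), z(t) = 3c_1e^(-2t) + c_3e^(-t)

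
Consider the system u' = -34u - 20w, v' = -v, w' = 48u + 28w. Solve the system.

Coefficient matrix A = [[-34, 0, -20], [0, -1, 0], [48, 0, 28]].
det(A - λI) = 0 gives eigenvalues λ = -1, -4, -2.
For λ=-1: eigenvector (0,1,0).
For λ=-4: eigenvector (2,0,-3).
For λ=-2: eigenvector (-5,0,8).
General solution: C_1e^(-t)(0,1,0) + C_2e^(-4t)(2,0,-3) + C_3e^(-2t)(-5,0,8).

u(t) = 2C_2e^(-4t) - 5C_3e^(-2t), v(t) = C_1e^(-t), w(t) = -3C_2e^(-4t) + 8C_3e^(-2t)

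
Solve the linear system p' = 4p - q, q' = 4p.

p(t) = -c_1e^(2t) - c_2te^(2t) + c_2e^(2t), q(t) = -2c_1e^(2t) - 2c_2te^(2t) + 3c_2e^(2t)

Coefficient matrix A = [[4, -1], [4, 0]].
Characteristic polynomial det(A - λI) = λ^2 - 4λ + 4 = 0.
Single eigenvalue λ = 2 with algebraic multiplicity 2.
Eigenvector v = (-1,-2); generalized eigenvector w with (A-λI)w=v is (1,3).
General solution: e^(2t)[c_1·v + c_2·(t·v + w)].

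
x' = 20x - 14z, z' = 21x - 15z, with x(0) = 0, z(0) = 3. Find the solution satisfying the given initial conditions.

Coefficient matrix A = [[20, -14], [21, -15]].
Characteristic polynomial det(A - λI) = λ^2 - 5λ - 6 = 0.
Eigenvalues λ = 6, -1.
For λ=6: (A-λI) row 1 is [14, -14], so an eigenvector is (1, 1).
For λ=-1: (A-λI) row 1 is [21, -14], so an eigenvector is (-2, -3).
General solution: C_1e^(6t)(1,1) + C_2e^(-t)(-2,-3).
Applying x(0)=0, z(0)=3 gives C_1=-6, C_2=-3.

x(t) = -6e^(6t) + 6e^(-t), z(t) = -6e^(6t) + 9e^(-t)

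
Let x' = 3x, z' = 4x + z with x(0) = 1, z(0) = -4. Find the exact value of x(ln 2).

A = [[3,0],[4,1]]; eigenvalues λ = 3, 1.
Eigenvectors: (-1,-2) for λ=3, (0,1) for λ=1.
From the initial condition, c_1 = -1, c_2 = -6.
x(ln 2) = (-1)(2^3)(-1) + (-6)(2^1)(0) = 8.

8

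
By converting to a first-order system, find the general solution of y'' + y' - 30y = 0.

Let x_1 = y, x_2 = y'. Then x_1' = x_2 and x_2' = 30x_1 - x_2.
A = [[0,1],[30,-1]]; det(A-λI) = λ^2 + λ - 30.
Eigenvalues λ = 5, -6 with eigenvectors (1,5), (1,-6).

y(t) = C_1e^(5t) + C_2e^(-6t)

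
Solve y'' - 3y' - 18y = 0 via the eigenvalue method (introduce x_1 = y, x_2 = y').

Let x_1 = y, x_2 = y'. Then x_1' = x_2 and x_2' = 18x_1 + 3x_2.
A = [[0,1],[18,3]]; det(A-λI) = λ^2 - 3λ - 18.
Eigenvalues λ = -3, 6 with eigenvectors (1,-3), (1,6).

y(t) = K_1e^(-3t) + K_2e^(6t)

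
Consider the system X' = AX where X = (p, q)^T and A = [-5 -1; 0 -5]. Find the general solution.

p(t) = c_1e^(-5t) + c_2te^(-5t) + c_2e^(-5t), q(t) = -c_2e^(-5t)

Coefficient matrix A = [[-5, -1], [0, -5]].
Characteristic polynomial det(A - λI) = λ^2 + 10λ + 25 = 0.
Single eigenvalue λ = -5 with algebraic multiplicity 2.
Eigenvector v = (1,0); generalized eigenvector w with (A-λI)w=v is (1,-1).
General solution: e^(-5t)[c_1·v + c_2·(t·v + w)].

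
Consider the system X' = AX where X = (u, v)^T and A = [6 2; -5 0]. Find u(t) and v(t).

Coefficient matrix A = [[6, 2], [-5, 0]].
Characteristic polynomial det(A - λI) = λ^2 - 6λ + 10 = 0.
Eigenvalues λ = 3 ± i (complex conjugate pair).
For λ=3+i: an eigenvector is (1,-2) - i(-1,1) = (1 + i, -2 - i).
A real fundamental pair from Re and Im of e^((3+i)t)v: X_1 = e^(3t)(cos(t)·(1,-2) + sin(t)·(-1,1)), X_2 = e^(3t)(sin(t)·(1,-2) - cos(t)·(-1,1)).
General solution: C_1X_1 + C_2X_2.

u(t) = -C_1e^(3t)sin(t) + C_1e^(3t)cos(t) + C_2e^(3t)sin(t) + C_2e^(3t)cos(t), v(t) = C_1e^(3t)sin(t) - 2C_1e^(3t)cos(t) - 2C_2e^(3t)sin(t) - C_2e^(3t)cos(t)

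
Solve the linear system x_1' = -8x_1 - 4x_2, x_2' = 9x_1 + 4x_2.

Coefficient matrix A = [[-8, -4], [9, 4]].
Characteristic polynomial det(A - λI) = λ^2 + 4λ + 4 = 0.
Single eigenvalue λ = -2 with algebraic multiplicity 2.
Eigenvector v = (-2,3); generalized eigenvector w with (A-λI)w=v is (-1,2).
General solution: e^(-2t)[C_1·v + C_2·(t·v + w)].

x_1(t) = -2C_1e^(-2t) - 2C_2te^(-2t) - C_2e^(-2t), x_2(t) = 3C_1e^(-2t) + 3C_2te^(-2t) + 2C_2e^(-2t)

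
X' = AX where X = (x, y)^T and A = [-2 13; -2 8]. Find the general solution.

x(t) = -3K_1e^(3t)sin(t) - 2K_1e^(3t)cos(t) - 2K_2e^(3t)sin(t) + 3K_2e^(3t)cos(t), y(t) = -K_1e^(3t)sin(t) - K_1e^(3t)cos(t) - K_2e^(3t)sin(t) + K_2e^(3t)cos(t)

Coefficient matrix A = [[-2, 13], [-2, 8]].
Characteristic polynomial det(A - λI) = λ^2 - 6λ + 10 = 0.
Eigenvalues λ = 3 ± i (complex conjugate pair).
For λ=3+i: an eigenvector is (-2,-1) - i(-3,-1) = (-2 + 3i, -1 + i).
A real fundamental pair from Re and Im of e^((3+i)t)v: X_1 = e^(3t)(cos(t)·(-2,-1) + sin(t)·(-3,-1)), X_2 = e^(3t)(sin(t)·(-2,-1) - cos(t)·(-3,-1)).
General solution: K_1X_1 + K_2X_2.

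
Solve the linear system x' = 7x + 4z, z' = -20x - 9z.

Coefficient matrix A = [[7, 4], [-20, -9]].
Characteristic polynomial det(A - λI) = λ^2 + 2λ + 17 = 0.
Eigenvalues λ = -1 ± 4i (complex conjugate pair).
For λ=-1+4i: an eigenvector is (0,1) - i(1,-2) = (0 - i, 1 + 2i).
A real fundamental pair from Re and Im of e^((-1+4i)t)v: X_1 = e^(-t)(cos(4t)·(0,1) + sin(4t)·(1,-2)), X_2 = e^(-t)(sin(4t)·(0,1) - cos(4t)·(1,-2)).
General solution: c_1X_1 + c_2X_2.

x(t) = c_1e^(-t)sin(4t) - c_2e^(-t)cos(4t), z(t) = -2c_1e^(-t)sin(4t) + c_1e^(-t)cos(4t) + c_2e^(-t)sin(4t) + 2c_2e^(-t)cos(4t)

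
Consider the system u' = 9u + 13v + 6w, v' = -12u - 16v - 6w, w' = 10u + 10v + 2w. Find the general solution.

Coefficient matrix A = [[9, 13, 6], [-12, -16, -6], [10, 10, 2]].
det(A - λI) = 0 gives eigenvalues λ = -3, -4, 2.
For λ=-3: eigenvector (1,0,-2).
For λ=-4: eigenvector (-1,1,0).
For λ=2: eigenvector (1,-1,1).
General solution: K_1e^(-3t)(1,0,-2) + K_2e^(-4t)(-1,1,0) + K_3e^(2t)(1,-1,1).

u(t) = K_1e^(-3t) - K_2e^(-4t) + K_3e^(2t), v(t) = K_2e^(-4t) - K_3e^(2t), w(t) = -2K_1e^(-3t) + K_3e^(2t)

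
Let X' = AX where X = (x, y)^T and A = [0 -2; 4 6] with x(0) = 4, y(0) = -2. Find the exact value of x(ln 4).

-416

A = [[0,-2],[4,6]]; eigenvalues λ = 2, 4.
Eigenvectors: (-1,1) for λ=2, (1,-2) for λ=4.
From the initial condition, c_1 = -6, c_2 = -2.
x(ln 4) = (-6)(4^2)(-1) + (-2)(4^4)(1) = -416.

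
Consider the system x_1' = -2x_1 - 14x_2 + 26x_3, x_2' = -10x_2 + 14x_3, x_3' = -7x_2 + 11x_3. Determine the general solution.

Coefficient matrix A = [[-2, -14, 26], [0, -10, 14], [0, -7, 11]].
det(A - λI) = 0 gives eigenvalues λ = -3, 4, -2.
For λ=-3: eigenvector (-2,-2,-1).
For λ=4: eigenvector (2,1,1).
For λ=-2: eigenvector (1,0,0).
General solution: c_1e^(-3t)(-2,-2,-1) + c_2e^(4t)(2,1,1) + c_3e^(-2t)(1,0,0).

x_1(t) = -2c_1e^(-3t) + 2c_2e^(4t) + c_3e^(-2t), x_2(t) = -2c_1e^(-3t) + c_2e^(4t), x_3(t) = -c_1e^(-3t) + c_2e^(4t)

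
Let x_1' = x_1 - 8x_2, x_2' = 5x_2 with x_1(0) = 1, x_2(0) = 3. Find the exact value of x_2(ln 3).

729

A = [[1,-8],[0,5]]; eigenvalues λ = 1, 5.
Eigenvectors: (-1,0) for λ=1, (2,-1) for λ=5.
From the initial condition, c_1 = -7, c_2 = -3.
x_2(ln 3) = (-7)(3^1)(0) + (-3)(3^5)(-1) = 729.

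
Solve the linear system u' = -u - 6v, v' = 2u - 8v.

Coefficient matrix A = [[-1, -6], [2, -8]].
Characteristic polynomial det(A - λI) = λ^2 + 9λ + 20 = 0.
Eigenvalues λ = -4, -5.
For λ=-4: (A-λI) row 1 is [3, -6], so an eigenvector is (-2, -1).
For λ=-5: (A-λI) row 1 is [4, -6], so an eigenvector is (3, 2).
General solution: c_1e^(-4t)(-2,-1) + c_2e^(-5t)(3,2).

u(t) = -2c_1e^(-4t) + 3c_2e^(-5t), v(t) = -c_1e^(-4t) + 2c_2e^(-5t)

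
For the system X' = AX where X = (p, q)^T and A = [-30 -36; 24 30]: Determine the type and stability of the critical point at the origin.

saddle

A = [[-30,-36],[24,30]]; det(A-λI) = λ^2 - 36.
λ = 6, -6: opposite signs.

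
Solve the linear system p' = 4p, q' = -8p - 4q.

p(t) = -c_1e^(4t), q(t) = c_1e^(4t) + c_2e^(-4t)

Coefficient matrix A = [[4, 0], [-8, -4]].
Characteristic polynomial det(A - λI) = λ^2 - 16 = 0.
Eigenvalues λ = 4, -4.
For λ=4: (A-λI) row 2 is [-8, -8], so an eigenvector is (-1, 1).
For λ=-4: (A-λI) row 1 is [8, 0], so an eigenvector is (0, 1).
General solution: c_1e^(4t)(-1,1) + c_2e^(-4t)(0,1).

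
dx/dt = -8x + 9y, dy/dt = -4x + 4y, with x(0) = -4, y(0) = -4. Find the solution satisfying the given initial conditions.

x(t) = -12te^(-2t) - 4e^(-2t), y(t) = -8te^(-2t) - 4e^(-2t)

Coefficient matrix A = [[-8, 9], [-4, 4]].
Characteristic polynomial det(A - λI) = λ^2 + 4λ + 4 = 0.
Single eigenvalue λ = -2 with algebraic multiplicity 2.
Eigenvector v = (3,2); generalized eigenvector w with (A-λI)w=v is (-2,-1).
General solution: e^(-2t)[K_1·v + K_2·(t·v + w)].
Applying x(0)=-4, y(0)=-4 gives K_1=-4, K_2=-4.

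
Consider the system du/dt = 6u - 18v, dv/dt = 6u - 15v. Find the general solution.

u(t) = -3K_1e^(-6t) + 2K_2e^(-3t), v(t) = -2K_1e^(-6t) + K_2e^(-3t)

Coefficient matrix A = [[6, -18], [6, -15]].
Characteristic polynomial det(A - λI) = λ^2 + 9λ + 18 = 0.
Eigenvalues λ = -6, -3.
For λ=-6: (A-λI) row 1 is [12, -18], so an eigenvector is (-3, -2).
For λ=-3: (A-λI) row 1 is [9, -18], so an eigenvector is (2, 1).
General solution: K_1e^(-6t)(-3,-2) + K_2e^(-3t)(2,1).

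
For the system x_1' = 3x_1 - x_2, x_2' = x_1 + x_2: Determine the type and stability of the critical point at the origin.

A = [[3,-1],[1,1]]; det(A-λI) = λ^2 - 4λ + 4.
repeated λ = 2 with a single eigenvector.

unstable improper node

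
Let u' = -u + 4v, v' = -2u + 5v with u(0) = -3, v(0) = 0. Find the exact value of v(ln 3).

72

A = [[-1,4],[-2,5]]; eigenvalues λ = 1, 3.
Eigenvectors: (-2,-1) for λ=1, (-1,-1) for λ=3.
From the initial condition, c_1 = 3, c_2 = -3.
v(ln 3) = (3)(3^1)(-1) + (-3)(3^3)(-1) = 72.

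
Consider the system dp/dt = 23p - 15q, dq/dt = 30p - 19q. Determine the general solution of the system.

p(t) = -2C_1e^(2t)sin(3t) - C_1e^(2t)cos(3t) - C_2e^(2t)sin(3t) + 2C_2e^(2t)cos(3t), q(t) = -3C_1e^(2t)sin(3t) - C_1e^(2t)cos(3t) - C_2e^(2t)sin(3t) + 3C_2e^(2t)cos(3t)

Coefficient matrix A = [[23, -15], [30, -19]].
Characteristic polynomial det(A - λI) = λ^2 - 4λ + 13 = 0.
Eigenvalues λ = 2 ± 3i (complex conjugate pair).
For λ=2+3i: an eigenvector is (-1,-1) - i(-2,-3) = (-1 + 2i, -1 + 3i).
A real fundamental pair from Re and Im of e^((2+3i)t)v: X_1 = e^(2t)(cos(3t)·(-1,-1) + sin(3t)·(-2,-3)), X_2 = e^(2t)(sin(3t)·(-1,-1) - cos(3t)·(-2,-3)).
General solution: C_1X_1 + C_2X_2.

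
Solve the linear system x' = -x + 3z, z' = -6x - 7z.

Coefficient matrix A = [[-1, 3], [-6, -7]].
Characteristic polynomial det(A - λI) = λ^2 + 8λ + 25 = 0.
Eigenvalues λ = -4 ± 3i (complex conjugate pair).
For λ=-4+3i: an eigenvector is (0,1) - i(1,-1) = (0 - i, 1 + i).
A real fundamental pair from Re and Im of e^((-4+3i)t)v: X_1 = e^(-4t)(cos(3t)·(0,1) + sin(3t)·(1,-1)), X_2 = e^(-4t)(sin(3t)·(0,1) - cos(3t)·(1,-1)).
General solution: c_1X_1 + c_2X_2.

x(t) = c_1e^(-4t)sin(3t) - c_2e^(-4t)cos(3t), z(t) = -c_1e^(-4t)sin(3t) + c_1e^(-4t)cos(3t) + c_2e^(-4t)sin(3t) + c_2e^(-4t)cos(3t)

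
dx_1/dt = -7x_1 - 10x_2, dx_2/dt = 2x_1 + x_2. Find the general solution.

x_1(t) = -2K_1e^(-3t)sin(2t) + K_1e^(-3t)cos(2t) + K_2e^(-3t)sin(2t) + 2K_2e^(-3t)cos(2t), x_2(t) = K_1e^(-3t)sin(2t) - K_2e^(-3t)cos(2t)

Coefficient matrix A = [[-7, -10], [2, 1]].
Characteristic polynomial det(A - λI) = λ^2 + 6λ + 13 = 0.
Eigenvalues λ = -3 ± 2i (complex conjugate pair).
For λ=-3+2i: an eigenvector is (1,0) - i(-2,1) = (1 + 2i, 0 - i).
A real fundamental pair from Re and Im of e^((-3+2i)t)v: X_1 = e^(-3t)(cos(2t)·(1,0) + sin(2t)·(-2,1)), X_2 = e^(-3t)(sin(2t)·(1,0) - cos(2t)·(-2,1)).
General solution: K_1X_1 + K_2X_2.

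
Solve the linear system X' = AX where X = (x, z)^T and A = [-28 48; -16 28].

Coefficient matrix A = [[-28, 48], [-16, 28]].
Characteristic polynomial det(A - λI) = λ^2 - 16 = 0.
Eigenvalues λ = -4, 4.
For λ=-4: (A-λI) row 1 is [-24, 48], so an eigenvector is (2, 1).
For λ=4: (A-λI) row 1 is [-32, 48], so an eigenvector is (3, 2).
General solution: C_1e^(-4t)(2,1) + C_2e^(4t)(3,2).

x(t) = 2C_1e^(-4t) + 3C_2e^(4t), z(t) = C_1e^(-4t) + 2C_2e^(4t)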